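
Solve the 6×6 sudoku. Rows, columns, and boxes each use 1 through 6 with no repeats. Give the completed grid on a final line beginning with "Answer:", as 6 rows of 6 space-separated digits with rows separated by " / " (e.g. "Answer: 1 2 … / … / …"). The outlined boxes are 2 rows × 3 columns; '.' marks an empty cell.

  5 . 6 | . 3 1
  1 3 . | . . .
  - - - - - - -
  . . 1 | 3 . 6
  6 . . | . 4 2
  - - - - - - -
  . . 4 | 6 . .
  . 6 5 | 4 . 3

Step 1. [r3c5∈{5}] r3c5 is down to just 5 ⇒ r3c5=5.
Step 2. [r6c1∈{2}] r6c1 has the single candidate 2 ⇒ r6c1=2.
Step 3. [r2c3∈{2}] only 2 remains possible at r2c3 ⇒ r2c3=2.
Step 4. [r5c2∈{1}] r5c2 is down to just 1. So r5c2=1.
Step 5. [r5c6∈{5}] only 5 remains possible at r5c6. So r5c6=5.
Step 6. [r3c2∈{2,4}] 2 has one home in row 3: r3c2, so r3c2=2.
Step 7. [r3c1∈{4}] nothing but 4 survives at r3c1 ⇒ r3c1=4.
Step 8. [r1c4∈{2}] only 2 remains possible at r1c4 ⇒ r1c4=2.
Step 9. [r4c3∈{3}] r4c3 has the single candidate 3. So r4c3=3.
Step 10. [r2c6∈{4}] r2c6 is down to just 4 ⇒ r2c6=4.
Step 11. [r6c5∈{1}] nothing but 1 survives at r6c5 ⇒ r6c5=1.
Step 12. [r2c4∈{5}] r2c4 has the single candidate 5. So r2c4=5.
Step 13. [r4c4∈{1}] r4c4 has the single candidate 1. So r4c4=1.
Step 14. [r1c2∈{4}] r1c2 is down to just 4. So r1c2=4.
Step 15. [r2c5∈{6}] r2c5's peers cover all but 6, so r2c5=6.
Step 16. [r5c5∈{2}] r5c5's peers cover all but 2. So r5c5=2.
Step 17. [r4c2∈{5}] nothing but 5 survives at r4c2, so r4c2=5.
Step 18. [r5c1∈{3}] r5c1 is down to just 3. So r5c1=3.

Answer: 5 4 6 2 3 1 / 1 3 2 5 6 4 / 4 2 1 3 5 6 / 6 5 3 1 4 2 / 3 1 4 6 2 5 / 2 6 5 4 1 3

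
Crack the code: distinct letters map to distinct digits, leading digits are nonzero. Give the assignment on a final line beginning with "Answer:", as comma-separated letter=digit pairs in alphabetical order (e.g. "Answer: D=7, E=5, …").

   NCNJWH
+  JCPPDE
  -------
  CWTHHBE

Step 1. [col 1: H + E ≡ E (mod 10)] column 1 reads H+E+carry(0)=E with nothing yet; with all letters distinct, none taken yet, the only value for H is 0 ⇒ H=0.
Step 2. [C] adding two 6-digit numbers gives at most 6+1 digits, and here it does — C is that final carry and must be 1 ⇒ C=1.
Step 3. [col 1: H + E ≡ E (mod 10)] column 1 (H + E ≡ E (mod 10), carry-in 0) doesn't pin E yet; pick E=6 and continue, so E=6.
Step 4. [col 2: W + D ≡ B (mod 10)] several values work for B in column 2 (W + D ≡ B (mod 10), carry-in 0); try B=9, so B=9.
Step 5. [col 2: W + D ≡ B (mod 10)] no forcing yet in column 2 (carry-in 0); W=5 is free and consistent — try it ⇒ W=5.
Step 6. [col 2: W + D ≡ B (mod 10)] column 2: given W=5, B=9, carry-in 0, and digits 0,1,5,6,9 already taken and all letters distinct, W+D≡B (mod 10) forces D=4 ⇒ D=4.
Step 7. [col 3: J + P ≡ H (mod 10)] column 3 (J + P ≡ H (mod 10), carry-in 0) doesn't pin J yet; pick J=8 and continue. So J=8.
Step 8. [col 3: J + P ≡ H (mod 10)] column 3: given J=8, H=0, carry-in 0, and digits 0,1,4,5,6,8,9 already taken and all letters distinct, J+P≡H (mod 10) forces P=2, so P=2.
Step 9. [col 4: N + P ≡ H (mod 10)] column 4 reads N+P+carry(1)=H with P=2, H=0; with digits 0,1,2,4,5,6,8,9 already taken and all letters distinct, the only value for N is 7, so N=7.
Step 10. [col 5: C + C ≡ T (mod 10)] in column 5 we have C+C≡T with carry-in 1; given C=1 and digits 0,1,2,4,5,6,7,8,9 already taken and all letters distinct, that pins T to 3. So T=3.

Answer: B=9, C=1, D=4, E=6, H=0, J=8, N=7, P=2, T=3, W=5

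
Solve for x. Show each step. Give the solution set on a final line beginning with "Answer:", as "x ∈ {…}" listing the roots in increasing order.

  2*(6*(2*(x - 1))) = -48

Step 1. [2*(6*(2*(x - 1))) = -48] LHS = 2·(…); ÷2 both sides. So div: 6*(2*(x - 1)) = -24.
Step 2. [6*(2*(x - 1)) = -24] 6 out front; divide by 6. So div: 2*(x - 1) = -4.
Step 3. [2*(x - 1) = -4] leading coefficient 2: divide by 2, so div: x - 1 = -2.
Step 4. [x - 1 = -2] peel the -1: add 1 from each side. So sub: x = -1.

Answer: x ∈ {-1}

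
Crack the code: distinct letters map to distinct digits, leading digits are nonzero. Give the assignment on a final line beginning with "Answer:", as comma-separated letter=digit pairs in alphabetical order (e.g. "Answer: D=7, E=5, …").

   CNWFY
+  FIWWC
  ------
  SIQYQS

Step 1. [col 1: Y + C ≡ S (mod 10)] column 1 (Y + C ≡ S (mod 10), carry-in 0) doesn't pin C yet; pick C=8 and continue. So C=8.
Step 2. [col 1: Y + C ≡ S (mod 10)] column 1 (Y + C ≡ S (mod 10), carry-in 0) doesn't pin S yet; pick S=1 and continue, so S=1.
Step 3. [col 1: Y + C ≡ S (mod 10)] column 1: given C=8, S=1, carry-in 0, and digits 1,8 already taken and all letters distinct, Y+C≡S (mod 10) forces Y=3 ⇒ Y=3.
Step 4. [col 2: F + W ≡ Q (mod 10)] no forcing yet in column 2 (carry-in 1); F=5 is free and consistent — try it ⇒ F=5.
Step 5. [col 2: F + W ≡ Q (mod 10)] several values work for Q in column 2 (F + W ≡ Q (mod 10), carry-in 1); try Q=2 ⇒ Q=2.
Step 6. [col 2: F + W ≡ Q (mod 10)] from column 2 (F=5, Q=2, carry-in 1, digits 1,2,3,5,8 already taken and all letters distinct): W must equal 6 ⇒ W=6.
Step 7. [col 4: N + I ≡ Q (mod 10)] I=4 is one option consistent with column 4 (N + I ≡ Q (mod 10), carry-in 1) — take it, so I=4.
Step 8. [col 4: N + I ≡ Q (mod 10)] in column 4 we have N+I≡Q with carry-in 1; given I=4, Q=2 and digits 1,2,3,4,5,6,8 already taken and all letters distinct, that pins N to 7. So N=7.

Answer: C=8, F=5, I=4, N=7, Q=2, S=1, W=6, Y=3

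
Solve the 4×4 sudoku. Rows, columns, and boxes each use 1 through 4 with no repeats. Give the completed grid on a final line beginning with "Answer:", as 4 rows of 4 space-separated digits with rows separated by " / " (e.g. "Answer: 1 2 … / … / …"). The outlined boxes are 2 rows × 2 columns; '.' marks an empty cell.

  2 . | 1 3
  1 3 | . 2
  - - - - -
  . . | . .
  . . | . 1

Step 1. [r3c4∈{4}] r3c4 is down to just 4, so r3c4=4.
Step 2. [r3c1∈{3}] r3c1 is down to just 3 ⇒ r3c1=3.
Step 3. [r3c3∈{2}] r3c3 is down to just 2. So r3c3=2.
Step 4. [r1c2∈{4}] only 4 remains possible at r1c2 ⇒ r1c2=4.
Step 5. [r4c1∈{4}] r4c1 is down to just 4 ⇒ r4c1=4.
Step 6. [r2c3∈{4}] r2c3's peers cover all but 4 ⇒ r2c3=4.
Step 7. [r3c2∈{1}] r3c2's peers cover all but 1. So r3c2=1.
Step 8. [r4c2∈{2}] r4c2's peers cover all but 2. So r4c2=2.
Step 9. [r4c3∈{3}] r4c3 is down to just 3, so r4c3=3.

Answer: 2 4 1 3 / 1 3 4 2 / 3 1 2 4 / 4 2 3 1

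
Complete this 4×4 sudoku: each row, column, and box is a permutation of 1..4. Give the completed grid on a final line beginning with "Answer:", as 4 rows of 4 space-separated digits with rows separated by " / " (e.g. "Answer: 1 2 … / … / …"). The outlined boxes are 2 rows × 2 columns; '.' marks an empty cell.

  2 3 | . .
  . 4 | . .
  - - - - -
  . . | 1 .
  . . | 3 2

Step 1. [r4c1∈{1,4}] r4c1 is the only open cell in row 4 admitting 4 ⇒ r4c1=4.
Step 2. [r1c4∈{1,4}] across row 1, 1 lands solely at r1c4. So r1c4=1.
Step 3. [r4c2∈{1}] nothing but 1 survives at r4c2. So r4c2=1.
Step 4. [r1c3∈{4}] nothing but 4 survives at r1c3, so r1c3=4.
Step 5. [r3c1∈{3}] r3c1 is down to just 3 ⇒ r3c1=3.
Step 6. [r2c4∈{3}] r2c4 has the single candidate 3 ⇒ r2c4=3.
Step 7. [r3c2∈{2}] nothing but 2 survives at r3c2 ⇒ r3c2=2.
Step 8. [r2c1∈{1}] only 1 remains possible at r2c1, so r2c1=1.
Step 9. [r3c4∈{4}] r3c4 has the single candidate 4. So r3c4=4.
Step 10. [r2c3∈{2}] nothing but 2 survives at r2c3 ⇒ r2c3=2.

Answer: 2 3 4 1 / 1 4 2 3 / 3 2 1 4 / 4 1 3 2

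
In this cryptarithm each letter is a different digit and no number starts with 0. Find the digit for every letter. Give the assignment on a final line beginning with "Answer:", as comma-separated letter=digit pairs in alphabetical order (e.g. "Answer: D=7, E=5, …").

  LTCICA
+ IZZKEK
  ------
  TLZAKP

Step 1. [col 1: A + K ≡ P (mod 10)] column 1 (A + K ≡ P (mod 10), carry-in 0) doesn't pin A yet; pick A=7 and continue, so A=7.
Step 2. [col 1: A + K ≡ P (mod 10)] column 1 (A + K ≡ P (mod 10), carry-in 0) doesn't pin K yet; pick K=6 and continue, so K=6.
Step 3. [col 1: A + K ≡ P (mod 10)] column 1: given A=7, K=6, carry-in 0, and digits 6,7 already taken and all letters distinct, A+K≡P (mod 10) forces P=3 ⇒ P=3.
Step 4. [col 2: C + E ≡ K (mod 10)] column 2 (C + E ≡ K (mod 10), carry-in 1) doesn't pin E yet; pick E=5 and continue, so E=5.
Step 5. [col 2: C + E ≡ K (mod 10)] from column 2 (E=5, K=6, carry-in 1, digits 3,5,6,7 already taken and all letters distinct): C must equal 0, so C=0.
Step 6. [col 3: I + K ≡ A (mod 10)] in column 3 we have I+K≡A with carry-in 0; given K=6, A=7 and digits 0,3,5,6,7 already taken and all letters distinct, that pins I to 1 ⇒ I=1.
Step 7. [col 4: C + Z ≡ Z (mod 10)] column 4 (C + Z ≡ Z (mod 10), carry-in 0) doesn't pin Z yet; pick Z=8 and continue, so Z=8.
Step 8. [col 5: T + Z ≡ L (mod 10)] column 5 reads T+Z+carry(0)=L with Z=8; with digits 0,1,3,5,6,7,8 already taken and all letters distinct, the only value for T is 4 ⇒ T=4.
Step 9. [col 5: T + Z ≡ L (mod 10)] column 5 reads T+Z+carry(0)=L with T=4, Z=8; with digits 0,1,3,4,5,6,7,8 already taken and all letters distinct, the only value for L is 2, so L=2.

Answer: A=7, C=0, E=5, I=1, K=6, L=2, P=3, T=4, Z=8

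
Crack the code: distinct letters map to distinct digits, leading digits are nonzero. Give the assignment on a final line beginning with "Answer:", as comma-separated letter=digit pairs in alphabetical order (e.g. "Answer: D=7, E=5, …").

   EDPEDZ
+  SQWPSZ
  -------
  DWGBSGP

Step 1. [col 1: Z + Z ≡ P (mod 10)] column 1 (Z + Z ≡ P (mod 10), carry-in 0) doesn't pin Z yet; pick Z=7 and continue, so Z=7.
Step 2. [col 1: Z + Z ≡ P (mod 10)] column 1: given Z=7, carry-in 0, and digits 7 already taken and all letters distinct, Z+Z≡P (mod 10) forces P=4, so P=4.
Step 3. [col 2: D + S ≡ G (mod 10)] no forcing yet in column 2 (carry-in 1); D=1 is free and consistent — try it, so D=1.
Step 4. [col 2: D + S ≡ G (mod 10)] several values work for S in column 2 (D + S ≡ G (mod 10), carry-in 1); try S=8. So S=8.
Step 5. [col 2: D + S ≡ G (mod 10)] column 2 reads D+S+carry(1)=G with D=1, S=8; with digits 1,4,7,8 already taken and all letters distinct, the only value for G is 0, so G=0.
Step 6. [col 3: E + P ≡ S (mod 10)] in column 3 we have E+P≡S with carry-in 1; given P=4, S=8 and digits 0,1,4,7,8 already taken and all letters distinct, that pins E to 3 ⇒ E=3.
Step 7. [col 4: P + W ≡ B (mod 10)] W=2 is one option consistent with column 4 (P + W ≡ B (mod 10), carry-in 0) — take it. So W=2.
Step 8. [col 4: P + W ≡ B (mod 10)] column 4: given P=4, W=2, carry-in 0, and digits 0,1,2,3,4,7,8 already taken and all letters distinct, P+W≡B (mod 10) forces B=6 ⇒ B=6.
Step 9. [col 5: D + Q ≡ G (mod 10)] column 5 reads D+Q+carry(0)=G with D=1, G=0; with digits 0,1,2,3,4,6,7,8 already taken and all letters distinct, the only value for Q is 9, so Q=9.

Answer: B=6, D=1, E=3, G=0, P=4, Q=9, S=8, W=2, Z=7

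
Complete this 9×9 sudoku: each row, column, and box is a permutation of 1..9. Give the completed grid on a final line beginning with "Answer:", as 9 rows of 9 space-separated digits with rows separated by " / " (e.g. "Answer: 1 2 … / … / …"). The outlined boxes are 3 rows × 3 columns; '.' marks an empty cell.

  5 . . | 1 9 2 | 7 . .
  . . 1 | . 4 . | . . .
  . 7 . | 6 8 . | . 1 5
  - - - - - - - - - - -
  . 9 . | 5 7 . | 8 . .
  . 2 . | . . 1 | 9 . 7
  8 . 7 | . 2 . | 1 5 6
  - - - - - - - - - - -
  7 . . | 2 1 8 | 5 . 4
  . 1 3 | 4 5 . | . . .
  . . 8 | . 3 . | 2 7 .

Step 1. [r7c2∈{6}] only 6 remains possible at r7c2, so r7c2=6.
Step 2. [r3c6∈{3}] r3c6 has the single candidate 3 ⇒ r3c6=3.
Step 3. [r2c7∈{3,6}] r2c7 is the only open cell in col 7 admitting 3. So r2c7=3.
Step 4. [r9c4∈{9}] only 9 remains possible at r9c4, so r9c4=9.
Step 5. [r1c9∈{8}] r1c9's peers cover all but 8 ⇒ r1c9=8.
Step 6. [r9c1∈{4}] nothing but 4 survives at r9c1, so r9c1=4.
Step 7. [r4c9∈{2,3}] across col 9, 3 lands solely at r4c9 ⇒ r4c9=3.
Step 8. [r3c3∈{2,4,9}] r3c3 is the only open cell in col 3 admitting 2, so r3c3=2.
Step 9. [r8c9∈{9}] nothing but 9 survives at r8c9 ⇒ r8c9=9.
Step 10. [r5c5∈{6}] r5c5's peers cover all but 6 ⇒ r5c5=6.
Step 11. [r5c8∈{4}] r5c8 is down to just 4, so r5c8=4.
Step 12. [r2c8∈{2,6,9}] in col 8, 9 fits only at r2c8 ⇒ r2c8=9.
Step 13. [r4c6∈{4}] nothing but 4 survives at r4c6. So r4c6=4.
Step 14. [r1c8∈{6}] only 6 remains possible at r1c8, so r1c8=6.
Step 15. [r1c2∈{3,4}] 3 has one home in row 1: r1c2. So r1c2=3.
Step 16. [r8c6∈{6,7}] in row 8, 7 fits only at r8c6. So r8c6=7.
Step 17. [r2c1∈{6}] nothing but 6 survives at r2c1 ⇒ r2c1=6.
Step 18. [r6c4∈{3}] r6c4 is down to just 3, so r6c4=3.
Step 19. [r3c1∈{9}] r3c1 has the single candidate 9. So r3c1=9.
Step 20. [r5c1∈{3}] r5c1's peers cover all but 3 ⇒ r5c1=3.
Step 21. [r4c1∈{1}] r4c1 is down to just 1 ⇒ r4c1=1.
Step 22. [r9c2∈{5}] r9c2's peers cover all but 5, so r9c2=5.
Step 23. [r1c3∈{4}] r1c3 is down to just 4, so r1c3=4.
Step 24. [r8c7∈{6}] nothing but 6 survives at r8c7 ⇒ r8c7=6.
Step 25. [r4c3∈{6}] only 6 remains possible at r4c3 ⇒ r4c3=6.
Step 26. [r9c6∈{6}] r9c6's peers cover all but 6. So r9c6=6.
Step 27. [r4c8∈{2}] r4c8 is down to just 2, so r4c8=2.
Step 28. [r2c4∈{7}] only 7 remains possible at r2c4, so r2c4=7.
Step 29. [r7c3∈{9}] nothing but 9 survives at r7c3, so r7c3=9.
Step 30. [r3c7∈{4}] r3c7's peers cover all but 4, so r3c7=4.
Step 31. [r2c9∈{2}] r2c9's peers cover all but 2 ⇒ r2c9=2.
Step 32. [r8c8∈{8}] only 8 remains possible at r8c8, so r8c8=8.
Step 33. [r9c9∈{1}] only 1 remains possible at r9c9. So r9c9=1.
Step 34. [r2c6∈{5}] r2c6's peers cover all but 5, so r2c6=5.
Step 35. [r6c6∈{9}] nothing but 9 survives at r6c6 ⇒ r6c6=9.
Step 36. [r2c2∈{8}] r2c2 has the single candidate 8. So r2c2=8.
Step 37. [r6c2∈{4}] r6c2 has the single candidate 4. So r6c2=4.
Step 38. [r5c4∈{8}] r5c4 is down to just 8, so r5c4=8.
Step 39. [r5c3∈{5}] r5c3's peers cover all but 5. So r5c3=5.
Step 40. [r7c8∈{3}] r7c8's peers cover all but 3. So r7c8=3.
Step 41. [r8c1∈{2}] r8c1's peers cover all but 2. So r8c1=2.

Answer: 5 3 4 1 9 2 7 6 8 / 6 8 1 7 4 5 3 9 2 / 9 7 2 6 8 3 4 1 5 / 1 9 6 5 7 4 8 2 3 / 3 2 5 8 6 1 9 4 7 / 8 4 7 3 2 9 1 5 6 / 7 6 9 2 1 8 5 3 4 / 2 1 3 4 5 7 6 8 9 / 4 5 8 9 3 6 2 7 1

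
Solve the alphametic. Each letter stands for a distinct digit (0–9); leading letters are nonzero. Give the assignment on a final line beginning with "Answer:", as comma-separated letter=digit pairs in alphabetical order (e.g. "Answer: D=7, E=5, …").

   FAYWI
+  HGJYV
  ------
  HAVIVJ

Step 1. [col 1: I + V ≡ J (mod 10)] no forcing yet in column 1 (carry-in 0); I=5 is free and consistent — try it, so I=5.
Step 2. [col 1: I + V ≡ J (mod 10)] no forcing yet in column 1 (carry-in 0); V=3 is free and consistent — try it, so V=3.
Step 3. [H] the sum has 6 digits but both addends have 5; that extra leading digit H is the final carry, namely 1 ⇒ H=1.
Step 4. [col 1: I + V ≡ J (mod 10)] from column 1 (I=5, V=3, carry-in 0, digits 1,3,5 already taken and all letters distinct): J must equal 8. So J=8.
Step 5. [col 2: W + Y ≡ V (mod 10)] W=7 is one option consistent with column 2 (W + Y ≡ V (mod 10), carry-in 0) — take it. So W=7.
Step 6. [col 2: W + Y ≡ V (mod 10)] column 2: given W=7, V=3, carry-in 0, and digits 1,3,5,7,8 already taken and all letters distinct, W+Y≡V (mod 10) forces Y=6, so Y=6.
Step 7. [col 4: A + G ≡ V (mod 10)] no forcing yet in column 4 (carry-in 1); G=2 is free and consistent — try it ⇒ G=2.
Step 8. [col 4: A + G ≡ V (mod 10)] from column 4 (G=2, V=3, carry-in 1, digits 1,2,3,5,6,7,8 already taken and all letters distinct): A must equal 0 ⇒ A=0.
Step 9. [col 5: F + H ≡ A (mod 10)] column 5: given H=1, A=0, carry-in 0, and digits 0,1,2,3,5,6,7,8 already taken and all letters distinct, F+H≡A (mod 10) forces F=9 ⇒ F=9.

Answer: A=0, F=9, G=2, H=1, I=5, J=8, V=3, W=7, Y=6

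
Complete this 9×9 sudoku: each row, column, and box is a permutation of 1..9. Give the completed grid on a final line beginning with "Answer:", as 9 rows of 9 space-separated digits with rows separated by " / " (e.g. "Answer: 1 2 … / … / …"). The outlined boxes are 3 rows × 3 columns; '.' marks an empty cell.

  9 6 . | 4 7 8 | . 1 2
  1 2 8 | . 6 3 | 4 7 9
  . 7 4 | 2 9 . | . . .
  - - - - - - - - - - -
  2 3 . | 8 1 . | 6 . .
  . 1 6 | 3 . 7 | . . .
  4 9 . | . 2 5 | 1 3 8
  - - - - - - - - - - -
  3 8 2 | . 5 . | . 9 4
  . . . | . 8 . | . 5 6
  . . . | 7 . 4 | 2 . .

Step 1. [r3c1∈{5}] r3c1's peers cover all but 5 ⇒ r3c1=5.
Step 2. [r8c7∈{3,7}] across row 8, 3 lands solely at r8c7 ⇒ r8c7=3.
Step 3. [r9c3∈{1,5,9}] 9 has one home in row 9: r9c3, so r9c3=9.
Step 4. [r8c3∈{1,7}] 1 has one home in col 3: r8c3. So r8c3=1.
Step 5. [r4c3∈{5,7}] r4c3 is the only open cell in col 3 admitting 5 ⇒ r4c3=5.
Step 6. [r7c4∈{1,6}] in col 4, 1 fits only at r7c4 ⇒ r7c4=1.
Step 7. [r5c7∈{5,9}] in row 5, 9 fits only at r5c7. So r5c7=9.
Step 8. [r9c8∈{8}] only 8 remains possible at r9c8. So r9c8=8.
Step 9. [r4c8∈{4}] r4c8's peers cover all but 4. So r4c8=4.
Step 10. [r4c6∈{9}] r4c6 is down to just 9. So r4c6=9.
Step 11. [r1c7∈{5}] r1c7's peers cover all but 5. So r1c7=5.
Step 12. [r5c8∈{2}] r5c8 has the single candidate 2. So r5c8=2.
Step 13. [r1c3∈{3}] r1c3 is down to just 3, so r1c3=3.
Step 14. [r9c9∈{1}] r9c9 has the single candidate 1 ⇒ r9c9=1.
Step 15. [r6c3∈{7}] only 7 remains possible at r6c3. So r6c3=7.
Step 16. [r7c6∈{6}] r7c6 has the single candidate 6 ⇒ r7c6=6.
Step 17. [r9c5∈{3}] r9c5 is down to just 3, so r9c5=3.
Step 18. [r5c5∈{4}] r5c5 has the single candidate 4, so r5c5=4.
Step 19. [r3c8∈{6}] only 6 remains possible at r3c8. So r3c8=6.
Step 20. [r3c9∈{3}] nothing but 3 survives at r3c9, so r3c9=3.
Step 21. [r5c9∈{5}] r5c9 is down to just 5. So r5c9=5.
Step 22. [r2c4∈{5}] r2c4 has the single candidate 5. So r2c4=5.
Step 23. [r7c7∈{7}] only 7 remains possible at r7c7, so r7c7=7.
Step 24. [r8c2∈{4}] r8c2 is down to just 4, so r8c2=4.
Step 25. [r4c9∈{7}] nothing but 7 survives at r4c9, so r4c9=7.
Step 26. [r6c4∈{6}] r6c4's peers cover all but 6, so r6c4=6.
Step 27. [r9c1∈{6}] only 6 remains possible at r9c1 ⇒ r9c1=6.
Step 28. [r3c7∈{8}] nothing but 8 survives at r3c7. So r3c7=8.
Step 29. [r5c1∈{8}] r5c1's peers cover all but 8 ⇒ r5c1=8.
Step 30. [r9c2∈{5}] r9c2's peers cover all but 5, so r9c2=5.
Step 31. [r8c6∈{2}] r8c6 is down to just 2. So r8c6=2.
Step 32. [r8c1∈{7}] only 7 remains possible at r8c1, so r8c1=7.
Step 33. [r8c4∈{9}] r8c4 is down to just 9 ⇒ r8c4=9.
Step 34. [r3c6∈{1}] r3c6's peers cover all but 1, so r3c6=1.

Answer: 9 6 3 4 7 8 5 1 2 / 1 2 8 5 6 3 4 7 9 / 5 7 4 2 9 1 8 6 3 / 2 3 5 8 1 9 6 4 7 / 8 1 6 3 4 7 9 2 5 / 4 9 7 6 2 5 1 3 8 / 3 8 2 1 5 6 7 9 4 / 7 4 1 9 8 2 3 5 6 / 6 5 9 7 3 4 2 8 1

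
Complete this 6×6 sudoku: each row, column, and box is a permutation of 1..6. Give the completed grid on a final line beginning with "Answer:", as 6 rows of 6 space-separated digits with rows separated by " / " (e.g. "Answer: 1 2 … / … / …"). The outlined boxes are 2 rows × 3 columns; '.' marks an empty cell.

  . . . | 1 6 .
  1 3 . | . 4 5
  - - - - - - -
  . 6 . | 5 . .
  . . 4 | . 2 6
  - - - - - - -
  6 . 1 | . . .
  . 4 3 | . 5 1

Step 1. [r6c1∈{2}] nothing but 2 survives at r6c1, so r6c1=2.
Step 2. [r1c2∈{2,5}] across col 2, 2 lands solely at r1c2 ⇒ r1c2=2.
Step 3. [r4c4∈{3}] r4c4 is down to just 3 ⇒ r4c4=3.
Step 4. [r5c6∈{2,3,4}] across col 6, 2 lands solely at r5c6, so r5c6=2.
Step 5. [r4c1∈{5}] only 5 remains possible at r4c1. So r4c1=5.
Step 6. [r3c3∈{2}] nothing but 2 survives at r3c3. So r3c3=2.
Step 7. [r5c2∈{5}] r5c2 has the single candidate 5. So r5c2=5.
Step 8. [r6c4∈{6}] r6c4 has the single candidate 6. So r6c4=6.
Step 9. [r3c1∈{3}] r3c1's peers cover all but 3. So r3c1=3.
Step 10. [r1c3∈{5}] only 5 remains possible at r1c3. So r1c3=5.
Step 11. [r1c1∈{4}] nothing but 4 survives at r1c1 ⇒ r1c1=4.
Step 12. [r3c5∈{1}] r3c5 is down to just 1 ⇒ r3c5=1.
Step 13. [r2c4∈{2}] r2c4 is down to just 2, so r2c4=2.
Step 14. [r2c3∈{6}] r2c3 has the single candidate 6, so r2c3=6.
Step 15. [r5c4∈{4}] nothing but 4 survives at r5c4. So r5c4=4.
Step 16. [r3c6∈{4}] r3c6's peers cover all but 4. So r3c6=4.
Step 17. [r1c6∈{3}] nothing but 3 survives at r1c6. So r1c6=3.
Step 18. [r5c5∈{3}] only 3 remains possible at r5c5 ⇒ r5c5=3.
Step 19. [r4c2∈{1}] r4c2's peers cover all but 1 ⇒ r4c2=1.

Answer: 4 2 5 1 6 3 / 1 3 6 2 4 5 / 3 6 2 5 1 4 / 5 1 4 3 2 6 / 6 5 1 4 3 2 / 2 4 3 6 5 1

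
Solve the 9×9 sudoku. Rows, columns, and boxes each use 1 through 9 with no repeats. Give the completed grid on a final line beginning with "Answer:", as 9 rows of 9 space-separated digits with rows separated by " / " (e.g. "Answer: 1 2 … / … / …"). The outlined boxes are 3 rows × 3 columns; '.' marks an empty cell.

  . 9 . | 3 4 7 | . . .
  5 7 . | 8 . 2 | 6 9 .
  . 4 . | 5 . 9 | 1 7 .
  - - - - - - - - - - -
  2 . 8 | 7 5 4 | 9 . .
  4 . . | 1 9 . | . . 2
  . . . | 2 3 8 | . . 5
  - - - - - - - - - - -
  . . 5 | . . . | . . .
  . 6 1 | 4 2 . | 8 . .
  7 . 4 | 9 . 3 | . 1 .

Step 1. [r7c5∈{1,6,7,8}] in col 5, 7 fits only at r7c5. So r7c5=7.
Step 2. [r2c3∈{3}] r2c3's peers cover all but 3, so r2c3=3.
Step 3. [r3c9∈{3,8}] row 3 places 3 nowhere but r3c9 ⇒ r3c9=3.
Step 4. [r9c9∈{6}] r9c9 is down to just 6 ⇒ r9c9=6.
Step 5. [r1c1∈{1,6,8}] across row 1, 1 lands solely at r1c1 ⇒ r1c1=1.
Step 6. [r1c3∈{2,6}] in row 1, 6 fits only at r1c3. So r1c3=6.
Step 7. [r9c7∈{2,5}] in row 9, 5 fits only at r9c7. So r9c7=5.
Step 8. [r8c8∈{3}] r8c8 has the single candidate 3. So r8c8=3.
Step 9. [r4c2∈{1,3}] in row 4, 3 fits only at r4c2. So r4c2=3.
Step 10. [r8c1∈{9}] r8c1 is down to just 9 ⇒ r8c1=9.
Step 11. [r1c7∈{2}] only 2 remains possible at r1c7 ⇒ r1c7=2.
Step 12. [r7c7∈{4}] r7c7's peers cover all but 4, so r7c7=4.
Step 13. [r5c3∈{7}] nothing but 7 survives at r5c3, so r5c3=7.
Step 14. [r5c6∈{6}] r5c6's peers cover all but 6, so r5c6=6.
Step 15. [r9c2∈{2,8}] in row 9, 2 fits only at r9c2. So r9c2=2.
Step 16. [r4c8∈{6}] r4c8 is down to just 6 ⇒ r4c8=6.
Step 17. [r1c8∈{5,8}] in row 1, 5 fits only at r1c8, so r1c8=5.
Step 18. [r7c1∈{3,8}] in row 7, 3 fits only at r7c1. So r7c1=3.
Step 19. [r6c8∈{4}] r6c8 has the single candidate 4, so r6c8=4.
Step 20. [r2c5∈{1}] only 1 remains possible at r2c5 ⇒ r2c5=1.
Step 21. [r3c5∈{6}] r3c5's peers cover all but 6. So r3c5=6.
Step 22. [r7c2∈{8}] only 8 remains possible at r7c2. So r7c2=8.
Step 23. [r6c1∈{6}] r6c1 is down to just 6 ⇒ r6c1=6.
Step 24. [r5c8∈{8}] only 8 remains possible at r5c8 ⇒ r5c8=8.
Step 25. [r7c6∈{1}] only 1 remains possible at r7c6. So r7c6=1.
Step 26. [r5c7∈{3}] only 3 remains possible at r5c7 ⇒ r5c7=3.
Step 27. [r3c1∈{8}] nothing but 8 survives at r3c1 ⇒ r3c1=8.
Step 28. [r1c9∈{8}] only 8 remains possible at r1c9 ⇒ r1c9=8.
Step 29. [r2c9∈{4}] r2c9 is down to just 4. So r2c9=4.
Step 30. [r6c7∈{7}] r6c7 is down to just 7 ⇒ r6c7=7.
Step 31. [r6c3∈{9}] nothing but 9 survives at r6c3 ⇒ r6c3=9.
Step 32. [r5c2∈{5}] nothing but 5 survives at r5c2, so r5c2=5.
Step 33. [r8c6∈{5}] r8c6 has the single candidate 5, so r8c6=5.
Step 34. [r7c9∈{9}] only 9 remains possible at r7c9 ⇒ r7c9=9.
Step 35. [r7c4∈{6}] nothing but 6 survives at r7c4, so r7c4=6.
Step 36. [r8c9∈{7}] r8c9's peers cover all but 7, so r8c9=7.
Step 37. [r6c2∈{1}] r6c2 has the single candidate 1 ⇒ r6c2=1.
Step 38. [r4c9∈{1}] r4c9 has the single candidate 1, so r4c9=1.
Step 39. [r9c5∈{8}] r9c5 has the single candidate 8, so r9c5=8.
Step 40. [r3c3∈{2}] r3c3's peers cover all but 2. So r3c3=2.
Step 41. [r7c8∈{2}] nothing but 2 survives at r7c8. So r7c8=2.

Answer: 1 9 6 3 4 7 2 5 8 / 5 7 3 8 1 2 6 9 4 / 8 4 2 5 6 9 1 7 3 / 2 3 8 7 5 4 9 6 1 / 4 5 7 1 9 6 3 8 2 / 6 1 9 2 3 8 7 4 5 / 3 8 5 6 7 1 4 2 9 / 9 6 1 4 2 5 8 3 7 / 7 2 4 9 8 3 5 1 6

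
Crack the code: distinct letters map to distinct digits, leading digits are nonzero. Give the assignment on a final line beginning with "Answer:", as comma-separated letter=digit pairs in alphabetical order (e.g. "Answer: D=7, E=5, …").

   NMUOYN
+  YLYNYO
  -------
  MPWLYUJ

Step 1. [col 1: N + O ≡ J (mod 10)] no forcing yet in column 1 (carry-in 0); O=7 is free and consistent — try it ⇒ O=7.
Step 2. [col 1: N + O ≡ J (mod 10)] J=5 is one option consistent with column 1 (N + O ≡ J (mod 10), carry-in 0) — take it, so J=5.
Step 3. [M] the sum has 7 digits but both addends have 6; that extra leading digit M is the final carry, namely 1. So M=1.
Step 4. [col 1: N + O ≡ J (mod 10)] column 1 reads N+O+carry(0)=J with O=7, J=5; with digits 1,5,7 already taken and all letters distinct, the only value for N is 8. So N=8.
Step 5. [col 2: Y + Y ≡ U (mod 10)] column 2 (Y + Y ≡ U (mod 10), carry-in 1) doesn't pin Y yet; pick Y=6 and continue. So Y=6.
Step 6. [col 2: Y + Y ≡ U (mod 10)] in column 2 we have Y+Y≡U with carry-in 1; given Y=6 and digits 1,5,6,7,8 already taken and all letters distinct, that pins U to 3, so U=3.
Step 7. [col 4: U + Y ≡ L (mod 10)] in column 4 we have U+Y≡L with carry-in 1; given U=3, Y=6 and digits 1,3,5,6,7,8 already taken and all letters distinct, that pins L to 0. So L=0.
Step 8. [col 5: M + L ≡ W (mod 10)] in column 5 we have M+L≡W with carry-in 1; given M=1, L=0 and digits 0,1,3,5,6,7,8 already taken and all letters distinct, that pins W to 2, so W=2.
Step 9. [col 6: N + Y ≡ P (mod 10)] from column 6 (N=8, Y=6, carry-in 0, digits 0,1,2,3,5,6,7,8 already taken and all letters distinct): P must equal 4. So P=4.

Answer: J=5, L=0, M=1, N=8, O=7, P=4, U=3, W=2, Y=6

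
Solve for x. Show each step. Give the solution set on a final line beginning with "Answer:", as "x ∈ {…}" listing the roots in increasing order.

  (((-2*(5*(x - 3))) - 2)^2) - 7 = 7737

Step 1. [(((-2*(5*(x - 3))) - 2)^2) - 7 = 7737] the outer -7 inverts by adding 7 ⇒ sub: ((-2*(5*(x - 3))) - 2)^2 = 7744.
Step 2. [((-2*(5*(x - 3))) - 2)^2 = 7744] 7744 ≥ 0, LHS is (·)² — take ±√ ⇒ sqrt: (-2*(5*(x - 3))) - 2 = 88 or -88.
Step 3. [(-2*(5*(x - 3))) - 2 = 88 or -88] peel the -2: add 2 from each side. So sub: -2*(5*(x - 3)) = 90 or -86.
Step 4. [-2*(5*(x - 3)) = 90 or -86] leading coefficient -2: divide by -2. So div: 5*(x - 3) = -45 or 43.
Step 5. [5*(x - 3) = -45 or 43] 5 out front; divide by 5 ⇒ div: x - 3 = -9 or 43/5.
Step 6. [x - 3 = -9 or 43/5] add 3: x sits inside (… - 3). So sub: x = -6 or 58/5.

Answer: x ∈ {-6, 58/5}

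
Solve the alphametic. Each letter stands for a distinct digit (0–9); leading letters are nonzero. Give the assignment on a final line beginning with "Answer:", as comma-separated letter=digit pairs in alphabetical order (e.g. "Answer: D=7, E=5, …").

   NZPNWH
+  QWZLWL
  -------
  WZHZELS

Step 1. [col 1: H + L ≡ S (mod 10)] several values work for H in column 1 (H + L ≡ S (mod 10), carry-in 0); try H=4. So H=4.
Step 2. [W] W is the leading digit of a 7-digit sum of two 6-digit numbers; the final carry is exactly 1. So W=1.
Step 3. [col 1: H + L ≡ S (mod 10)] several values work for L in column 1 (H + L ≡ S (mod 10), carry-in 0); try L=2. So L=2.
Step 4. [col 1: H + L ≡ S (mod 10)] column 1 reads H+L+carry(0)=S with H=4, L=2; with digits 1,2,4 already taken and all letters distinct, the only value for S is 6 ⇒ S=6.
Step 5. [col 3: N + L ≡ E (mod 10)] several values work for E in column 3 (N + L ≡ E (mod 10), carry-in 0); try E=7. So E=7.
Step 6. [col 3: N + L ≡ E (mod 10)] column 3 reads N+L+carry(0)=E with L=2, E=7; with digits 1,2,4,6,7 already taken and all letters distinct, the only value for N is 5, so N=5.
Step 7. [col 4: P + Z ≡ Z (mod 10)] in column 4 we have P+Z≡Z with carry-in 0; given nothing yet and digits 1,2,4,5,6,7 already taken and all letters distinct, that pins P to 0. So P=0.
Step 8. [col 4: P + Z ≡ Z (mod 10)] no forcing yet in column 4 (carry-in 0); Z=3 is free and consistent — try it. So Z=3.
Step 9. [col 6: N + Q ≡ Z (mod 10)] column 6 reads N+Q+carry(0)=Z with N=5, Z=3; with digits 0,1,2,3,4,5,6,7 already taken and all letters distinct, the only value for Q is 8 ⇒ Q=8.

Answer: E=7, H=4, L=2, N=5, P=0, Q=8, S=6, W=1, Z=3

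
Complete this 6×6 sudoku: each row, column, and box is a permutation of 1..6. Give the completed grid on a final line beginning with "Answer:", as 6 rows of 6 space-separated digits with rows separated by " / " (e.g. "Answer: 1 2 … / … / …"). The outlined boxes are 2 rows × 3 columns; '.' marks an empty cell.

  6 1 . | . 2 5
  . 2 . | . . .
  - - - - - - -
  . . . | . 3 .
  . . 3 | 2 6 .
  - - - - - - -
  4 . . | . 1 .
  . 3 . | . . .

Step 1. [r3c4∈{1,4,5}] in box 4, 5 fits only at r3c4 ⇒ r3c4=5.
Step 2. [r2c5∈{4}] only 4 remains possible at r2c5, so r2c5=4.
Step 3. [r2c3∈{5}] only 5 remains possible at r2c3, so r2c3=5.
Step 4. [r2c4∈{1,3,6}] 1 has one home in col 4: r2c4 ⇒ r2c4=1.
Step 5. [r5c2∈{5,6}] across row 5, 5 lands solely at r5c2. So r5c2=5.
Step 6. [r4c2∈{4}] r4c2 has the single candidate 4 ⇒ r4c2=4.
Step 7. [r2c6∈{3,6}] r2c6 is the only open cell in row 2 admitting 6 ⇒ r2c6=6.
Step 8. [r6c4∈{4,6}] 4 has one home in col 4: r6c4. So r6c4=4.
Step 9. [r6c3∈{1,2,6}] r6c3 is the only open cell in row 6 admitting 6, so r6c3=6.
Step 10. [r3c3∈{1,2}] r3c3 is the only open cell in col 3 admitting 1 ⇒ r3c3=1.
Step 11. [r5c6∈{2,3}] 3 has one home in col 6: r5c6, so r5c6=3.
Step 12. [r6c6∈{2}] r6c6 has the single candidate 2, so r6c6=2.
Step 13. [r6c1∈{1}] nothing but 1 survives at r6c1 ⇒ r6c1=1.
Step 14. [r5c3∈{2}] r5c3 has the single candidate 2, so r5c3=2.
Step 15. [r3c2∈{6}] r3c2's peers cover all but 6, so r3c2=6.
Step 16. [r1c4∈{3}] only 3 remains possible at r1c4. So r1c4=3.
Step 17. [r5c4∈{6}] r5c4's peers cover all but 6, so r5c4=6.
Step 18. [r2c1∈{3}] r2c1's peers cover all but 3, so r2c1=3.
Step 19. [r4c6∈{1}] only 1 remains possible at r4c6, so r4c6=1.
Step 20. [r6c5∈{5}] only 5 remains possible at r6c5 ⇒ r6c5=5.
Step 21. [r3c1∈{2}] r3c1 has the single candidate 2, so r3c1=2.
Step 22. [r1c3∈{4}] r1c3 has the single candidate 4 ⇒ r1c3=4.
Step 23. [r3c6∈{4}] nothing but 4 survives at r3c6, so r3c6=4.
Step 24. [r4c1∈{5}] r4c1's peers cover all but 5. So r4c1=5.

Answer: 6 1 4 3 2 5 / 3 2 5 1 4 6 / 2 6 1 5 3 4 / 5 4 3 2 6 1 / 4 5 2 6 1 3 / 1 3 6 4 5 2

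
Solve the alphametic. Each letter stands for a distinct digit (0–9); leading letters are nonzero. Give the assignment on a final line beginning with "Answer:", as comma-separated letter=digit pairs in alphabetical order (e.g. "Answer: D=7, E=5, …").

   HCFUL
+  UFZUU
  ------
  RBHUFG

Step 1. [R] R is the leading digit of a 6-digit sum of two 5-digit numbers; the final carry is exactly 1, so R=1.
Step 2. [col 1: L + U ≡ G (mod 10)] no forcing yet in column 1 (carry-in 0); G=2 is free and consistent — try it ⇒ G=2.
Step 3. [col 1: L + U ≡ G (mod 10)] column 1 (L + U ≡ G (mod 10), carry-in 0) doesn't pin L yet; pick L=4 and continue. So L=4.
Step 4. [col 1: L + U ≡ G (mod 10)] in column 1 we have L+U≡G with carry-in 0; given L=4, G=2 and digits 1,2,4 already taken and all letters distinct, that pins U to 8. So U=8.
Step 5. [col 2: U + U ≡ F (mod 10)] in column 2 we have U+U≡F with carry-in 1; given U=8 and digits 1,2,4,8 already taken and all letters distinct, that pins F to 7 ⇒ F=7.
Step 6. [col 3: F + Z ≡ U (mod 10)] from column 3 (F=7, U=8, carry-in 1, digits 1,2,4,7,8 already taken and all letters distinct): Z must equal 0 ⇒ Z=0.
Step 7. [col 4: C + F ≡ H (mod 10)] C=9 is one option consistent with column 4 (C + F ≡ H (mod 10), carry-in 0) — take it. So C=9.
Step 8. [col 4: C + F ≡ H (mod 10)] column 4 reads C+F+carry(0)=H with C=9, F=7; with digits 0,1,2,4,7,8,9 already taken and all letters distinct, the only value for H is 6. So H=6.
Step 9. [col 5: H + U ≡ B (mod 10)] column 5 reads H+U+carry(1)=B with H=6, U=8; with digits 0,1,2,4,6,7,8,9 already taken and all letters distinct, the only value for B is 5, so B=5.

Answer: B=5, C=9, F=7, G=2, H=6, L=4, R=1, U=8, Z=0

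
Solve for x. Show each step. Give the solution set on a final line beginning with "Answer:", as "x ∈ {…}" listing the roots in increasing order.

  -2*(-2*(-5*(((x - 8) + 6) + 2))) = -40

Step 1. [-2*(-2*(-5*(((x - 8) + 6) + 2))) = -40] divide by the outer -2, so div: -2*(-5*(((x - 8) + 6) + 2)) = 20.
Step 2. [-2*(-5*(((x - 8) + 6) + 2)) = 20] leading coefficient -2: divide by -2 ⇒ div: -5*(((x - 8) + 6) + 2) = -10.
Step 3. [-5*(((x - 8) + 6) + 2) = -10] -5 out front; divide by -5 ⇒ div: ((x - 8) + 6) + 2 = 2.
Step 4. [((x - 8) + 6) + 2 = 2] peel the +2: subtract 2 from each side ⇒ sub: (x - 8) + 6 = 0.
Step 5. [(x - 8) + 6 = 0] peel the +6: subtract 6 from each side, so sub: x - 8 = -6.
Step 6. [x - 8 = -6] peel the -8: add 8 from each side, so sub: x = 2.

Answer: x ∈ {2}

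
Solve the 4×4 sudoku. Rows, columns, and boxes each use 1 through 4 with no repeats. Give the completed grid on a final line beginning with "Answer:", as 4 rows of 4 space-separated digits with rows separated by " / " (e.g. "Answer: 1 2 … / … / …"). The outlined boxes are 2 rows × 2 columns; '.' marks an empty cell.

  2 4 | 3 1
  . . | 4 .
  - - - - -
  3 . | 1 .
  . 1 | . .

Step 1. [r4c3∈{2}] r4c3 has the single candidate 2, so r4c3=2.
Step 2. [r3c4∈{4}] nothing but 4 survives at r3c4. So r3c4=4.
Step 3. [r4c1∈{4}] only 4 remains possible at r4c1, so r4c1=4.
Step 4. [r2c4∈{2}] only 2 remains possible at r2c4. So r2c4=2.
Step 5. [r2c2∈{3}] r2c2's peers cover all but 3 ⇒ r2c2=3.
Step 6. [r2c1∈{1}] r2c1 is down to just 1. So r2c1=1.
Step 7. [r3c2∈{2}] r3c2's peers cover all but 2 ⇒ r3c2=2.
Step 8. [r4c4∈{3}] r4c4 is down to just 3 ⇒ r4c4=3.

Answer: 2 4 3 1 / 1 3 4 2 / 3 2 1 4 / 4 1 2 3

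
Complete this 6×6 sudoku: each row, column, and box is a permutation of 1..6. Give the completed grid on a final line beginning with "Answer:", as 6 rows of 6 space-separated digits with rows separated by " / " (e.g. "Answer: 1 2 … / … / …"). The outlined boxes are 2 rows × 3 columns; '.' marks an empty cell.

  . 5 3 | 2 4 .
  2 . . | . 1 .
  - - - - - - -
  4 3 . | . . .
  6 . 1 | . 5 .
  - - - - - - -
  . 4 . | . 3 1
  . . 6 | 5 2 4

Step 1. [r1c6∈{6}] r1c6 has the single candidate 6 ⇒ r1c6=6.
Step 2. [r4c2∈{2}] only 2 remains possible at r4c2, so r4c2=2.
Step 3. [r4c6∈{3}] r4c6 has the single candidate 3, so r4c6=3.
Step 4. [r5c1∈{5}] nothing but 5 survives at r5c1 ⇒ r5c1=5.
Step 5. [r3c4∈{1,6}] across row 3, 1 lands solely at r3c4, so r3c4=1.
Step 6. [r1c1∈{1}] only 1 remains possible at r1c1 ⇒ r1c1=1.
Step 7. [r2c2∈{6}] r2c2's peers cover all but 6 ⇒ r2c2=6.
Step 8. [r3c3∈{5}] r3c3 is down to just 5. So r3c3=5.
Step 9. [r2c4∈{3}] r2c4's peers cover all but 3, so r2c4=3.
Step 10. [r3c5∈{6}] r3c5 is down to just 6, so r3c5=6.
Step 11. [r5c4∈{6}] r5c4 is down to just 6 ⇒ r5c4=6.
Step 12. [r2c3∈{4}] r2c3 has the single candidate 4 ⇒ r2c3=4.
Step 13. [r3c6∈{2}] r3c6 is down to just 2. So r3c6=2.
Step 14. [r6c2∈{1}] only 1 remains possible at r6c2, so r6c2=1.
Step 15. [r2c6∈{5}] r2c6's peers cover all but 5, so r2c6=5.
Step 16. [r4c4∈{4}] only 4 remains possible at r4c4. So r4c4=4.
Step 17. [r6c1∈{3}] nothing but 3 survives at r6c1. So r6c1=3.
Step 18. [r5c3∈{2}] r5c3's peers cover all but 2. So r5c3=2.

Answer: 1 5 3 2 4 6 / 2 6 4 3 1 5 / 4 3 5 1 6 2 / 6 2 1 4 5 3 / 5 4 2 6 3 1 / 3 1 6 5 2 4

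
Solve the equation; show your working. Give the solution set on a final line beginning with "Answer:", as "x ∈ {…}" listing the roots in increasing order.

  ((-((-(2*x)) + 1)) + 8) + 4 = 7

Step 1. [((-((-(2*x)) + 1)) + 8) + 4 = 7] peel the +4: subtract 4 from each side ⇒ sub: (-((-(2*x)) + 1)) + 8 = 3.
Step 2. [(-((-(2*x)) + 1)) + 8 = 3] 8 comes off first (subtract 8) ⇒ sub: -((-(2*x)) + 1) = -5.
Step 3. [-((-(2*x)) + 1) = -5] flip signs both sides ⇒ neg: (-(2*x)) + 1 = 5.
Step 4. [(-(2*x)) + 1 = 5] the outer +1 inverts by subtracting 1 ⇒ sub: -(2*x) = 4.
Step 5. [-(2*x) = 4] leading − — multiply by −1 ⇒ neg: 2*x = -4.
Step 6. [2*x = -4] 2 out front; divide by 2 ⇒ div: x = -2.

Answer: x ∈ {-2}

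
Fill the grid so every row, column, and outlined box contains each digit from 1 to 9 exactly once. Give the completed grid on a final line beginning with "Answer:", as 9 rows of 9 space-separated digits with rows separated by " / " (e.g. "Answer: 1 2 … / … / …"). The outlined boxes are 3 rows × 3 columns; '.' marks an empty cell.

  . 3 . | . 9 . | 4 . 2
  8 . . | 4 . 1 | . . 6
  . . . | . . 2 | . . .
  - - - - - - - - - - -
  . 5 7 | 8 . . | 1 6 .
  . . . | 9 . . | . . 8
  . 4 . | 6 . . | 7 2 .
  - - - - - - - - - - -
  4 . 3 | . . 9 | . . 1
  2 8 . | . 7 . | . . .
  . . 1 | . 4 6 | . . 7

Step 1. [r9c2∈{9}] nothing but 9 survives at r9c2, so r9c2=9.
Step 2. [r3c5∈{3,5,6,8}] 6 has one home in col 5: r3c5. So r3c5=6.
Step 3. [r9c1∈{5}] r9c1 is down to just 5 ⇒ r9c1=5.
Step 4. [r8c3∈{6}] only 6 remains possible at r8c3 ⇒ r8c3=6.
Step 5. [r1c3∈{5}] only 5 remains possible at r1c3, so r1c3=5.
Step 6. [r5c6∈{3,4,5,7}] across row 5, 7 lands solely at r5c6 ⇒ r5c6=7.
Step 7. [r7c5∈{2,5,8}] r7c5 is the only open cell in col 5 admitting 8 ⇒ r7c5=8.
Step 8. [r7c8∈{5}] r7c8's peers cover all but 5 ⇒ r7c8=5.
Step 9. [r5c3∈{2}] nothing but 2 survives at r5c3, so r5c3=2.
Step 10. [r2c3∈{9}] nothing but 9 survives at r2c3 ⇒ r2c3=9.
Step 11. [r1c1∈{1,6,7}] row 1 places 6 nowhere but r1c1, so r1c1=6.
Step 12. [r3c1∈{1,7}] r3c1 is the only open cell in col 1 admitting 7 ⇒ r3c1=7.
Step 13. [r1c8∈{1,7,8}] 1 has one home in row 1: r1c8 ⇒ r1c8=1.
Step 14. [r5c8∈{3,4}] in row 5, 4 fits only at r5c8. So r5c8=4.
Step 15. [r8c9∈{3,4,9}] 4 has one home in row 8: r8c9. So r8c9=4.
Step 16. [r8c4∈{1,3,5}] row 8 places 1 nowhere but r8c4, so r8c4=1.
Step 17. [r3c4∈{3,5}] across col 4, 5 lands solely at r3c4 ⇒ r3c4=5.
Step 18. [r6c9∈{3,5,9}] col 9 places 5 nowhere but r6c9 ⇒ r6c9=5.
Step 19. [r5c7∈{3}] nothing but 3 survives at r5c7 ⇒ r5c7=3.
Step 20. [r6c6∈{3}] r6c6 is down to just 3, so r6c6=3.
Step 21. [r8c8∈{3,9}] across row 8, 3 lands solely at r8c8. So r8c8=3.
Step 22. [r3c8∈{8,9}] in col 8, 9 fits only at r3c8. So r3c8=9.
Step 23. [r5c1∈{1}] only 1 remains possible at r5c1, so r5c1=1.
Step 24. [r7c4∈{2}] nothing but 2 survives at r7c4 ⇒ r7c4=2.
Step 25. [r4c1∈{3,9}] row 4 places 3 nowhere but r4c1. So r4c1=3.
Step 26. [r9c7∈{2,8}] r9c7 is the only open cell in row 9 admitting 2, so r9c7=2.
Step 27. [r5c5∈{5}] nothing but 5 survives at r5c5 ⇒ r5c5=5.
Step 28. [r4c5∈{2}] only 2 remains possible at r4c5, so r4c5=2.
Step 29. [r4c9∈{9}] r4c9's peers cover all but 9, so r4c9=9.
Step 30. [r8c6∈{5}] r8c6 has the single candidate 5. So r8c6=5.
Step 31. [r1c4∈{7}] nothing but 7 survives at r1c4. So r1c4=7.
Step 32. [r6c5∈{1}] nothing but 1 survives at r6c5. So r6c5=1.
Step 33. [r3c2∈{1}] r3c2 is down to just 1. So r3c2=1.
Step 34. [r2c8∈{7}] r2c8 has the single candidate 7. So r2c8=7.
Step 35. [r7c7∈{6}] r7c7 is down to just 6, so r7c7=6.
Step 36. [r4c6∈{4}] nothing but 4 survives at r4c6, so r4c6=4.
Step 37. [r2c2∈{2}] r2c2 is down to just 2. So r2c2=2.
Step 38. [r5c2∈{6}] r5c2's peers cover all but 6 ⇒ r5c2=6.
Step 39. [r7c2∈{7}] only 7 remains possible at r7c2, so r7c2=7.
Step 40. [r2c5∈{3}] r2c5 has the single candidate 3, so r2c5=3.
Step 41. [r3c7∈{8}] only 8 remains possible at r3c7 ⇒ r3c7=8.
Step 42. [r9c4∈{3}] r9c4's peers cover all but 3, so r9c4=3.
Step 43. [r3c3∈{4}] r3c3 has the single candidate 4 ⇒ r3c3=4.
Step 44. [r2c7∈{5}] r2c7 is down to just 5, so r2c7=5.
Step 45. [r6c3∈{8}] r6c3 is down to just 8 ⇒ r6c3=8.
Step 46. [r3c9∈{3}] r3c9's peers cover all but 3. So r3c9=3.
Step 47. [r8c7∈{9}] r8c7 is down to just 9. So r8c7=9.
Step 48. [r1c6∈{8}] nothing but 8 survives at r1c6, so r1c6=8.
Step 49. [r9c8∈{8}] r9c8 has the single candidate 8. So r9c8=8.
Step 50. [r6c1∈{9}] r6c1's peers cover all but 9. So r6c1=9.

Answer: 6 3 5 7 9 8 4 1 2 / 8 2 9 4 3 1 5 7 6 / 7 1 4 5 6 2 8 9 3 / 3 5 7 8 2 4 1 6 9 / 1 6 2 9 5 7 3 4 8 / 9 4 8 6 1 3 7 2 5 / 4 7 3 2 8 9 6 5 1 / 2 8 6 1 7 5 9 3 4 / 5 9 1 3 4 6 2 8 7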